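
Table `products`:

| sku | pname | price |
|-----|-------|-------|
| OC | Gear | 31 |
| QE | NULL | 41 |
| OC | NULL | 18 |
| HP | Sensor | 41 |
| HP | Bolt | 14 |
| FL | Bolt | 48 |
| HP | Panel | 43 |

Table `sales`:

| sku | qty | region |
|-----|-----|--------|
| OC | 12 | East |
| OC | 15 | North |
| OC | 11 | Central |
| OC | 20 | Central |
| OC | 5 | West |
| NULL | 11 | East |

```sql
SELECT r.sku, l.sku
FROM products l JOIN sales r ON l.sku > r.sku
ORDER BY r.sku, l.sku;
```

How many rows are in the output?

5

INNER JOIN keeps only pairs where the ON condition holds.
Matching on l.sku > r.sku. A NULL in a compared column never satisfies the condition.
Matched pairs: 5.
Total: 5 rows.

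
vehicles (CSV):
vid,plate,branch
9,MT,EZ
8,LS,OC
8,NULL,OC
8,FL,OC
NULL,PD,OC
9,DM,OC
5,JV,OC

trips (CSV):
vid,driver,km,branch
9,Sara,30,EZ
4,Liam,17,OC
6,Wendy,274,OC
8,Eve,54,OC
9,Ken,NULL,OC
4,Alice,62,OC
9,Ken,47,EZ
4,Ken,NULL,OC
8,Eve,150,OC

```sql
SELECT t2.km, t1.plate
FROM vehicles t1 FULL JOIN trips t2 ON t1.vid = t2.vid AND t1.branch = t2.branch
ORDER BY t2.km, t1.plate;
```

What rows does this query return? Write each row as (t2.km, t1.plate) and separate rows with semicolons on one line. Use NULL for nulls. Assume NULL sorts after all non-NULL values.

FULL OUTER JOIN keeps every row from both sides; unmatched rows get NULL for the other side's columns.
Matching on t1.vid = t2.vid AND t1.branch = t2.branch. A NULL in a compared column never satisfies the condition.
- t1[0] vid=9, branch=EZ → 2 match(es) in t2 → 2 row(s).
- t1[1] vid=8, branch=OC → 2 match(es) in t2 → 2 row(s).
- t1[2] vid=8, branch=OC → 2 match(es) in t2 → 2 row(s).
- t1[3] vid=8, branch=OC → 2 match(es) in t2 → 2 row(s).
- t1[4] vid=NULL, branch=OC → no match; kept with NULLs on the t2 side.
- t1[5] vid=9, branch=OC → 1 match(es) in t2 → 1 row(s).
- t1[6] vid=5, branch=OC → no match; kept with NULLs on the t2 side.
- plus 4 unmatched t2 row(s), each kept with NULL t1 columns.

(17, NULL); (30, MT); (47, MT); (54, FL); (54, LS); (54, NULL); (62, NULL); (150, FL); (150, LS); (150, NULL); (274, NULL); (NULL, DM); (NULL, JV); (NULL, PD); (NULL, NULL)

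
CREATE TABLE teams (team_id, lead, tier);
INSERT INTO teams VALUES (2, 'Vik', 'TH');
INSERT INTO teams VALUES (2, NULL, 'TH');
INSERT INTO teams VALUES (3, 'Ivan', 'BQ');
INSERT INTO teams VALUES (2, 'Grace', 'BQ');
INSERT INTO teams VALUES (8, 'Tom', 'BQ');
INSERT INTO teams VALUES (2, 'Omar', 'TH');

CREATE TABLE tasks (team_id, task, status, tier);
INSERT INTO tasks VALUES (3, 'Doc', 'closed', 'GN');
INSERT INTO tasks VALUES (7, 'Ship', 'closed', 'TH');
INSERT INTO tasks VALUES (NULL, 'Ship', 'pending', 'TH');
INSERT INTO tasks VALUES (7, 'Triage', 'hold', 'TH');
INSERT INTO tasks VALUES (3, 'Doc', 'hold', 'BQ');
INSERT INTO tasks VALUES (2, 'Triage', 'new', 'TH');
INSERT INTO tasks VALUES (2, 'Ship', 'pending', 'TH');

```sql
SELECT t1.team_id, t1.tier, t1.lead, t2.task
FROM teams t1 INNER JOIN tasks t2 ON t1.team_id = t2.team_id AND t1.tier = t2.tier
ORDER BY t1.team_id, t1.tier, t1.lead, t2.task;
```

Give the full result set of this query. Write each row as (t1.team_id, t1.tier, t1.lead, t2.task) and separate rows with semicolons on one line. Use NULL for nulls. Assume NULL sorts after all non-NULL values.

(2, TH, Omar, Ship); (2, TH, Omar, Triage); (2, TH, Vik, Ship); (2, TH, Vik, Triage); (2, TH, NULL, Ship); (2, TH, NULL, Triage); (3, BQ, Ivan, Doc)

INNER JOIN keeps only pairs where the ON condition holds.
Matching on t1.team_id = t2.team_id AND t1.tier = t2.tier. A NULL in a compared column never satisfies the condition.
Matched pairs: 7.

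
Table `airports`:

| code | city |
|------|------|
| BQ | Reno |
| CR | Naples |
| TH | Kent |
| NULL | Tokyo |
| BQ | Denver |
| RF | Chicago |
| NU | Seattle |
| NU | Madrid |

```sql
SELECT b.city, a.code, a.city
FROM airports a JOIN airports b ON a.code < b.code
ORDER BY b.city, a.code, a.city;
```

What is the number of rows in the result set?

19

INNER JOIN keeps only pairs where the ON condition holds.
Matching on a.code < b.code. A NULL in a compared column never satisfies the condition.
- a (code=BQ) pairs with 5 row(s) of b.
- a (code=CR) pairs with 4 row(s) of b.
- a (code=TH) has no partner → excluded.
- a (code=NULL) has no partner → excluded.
- a (code=BQ) pairs with 5 row(s) of b.
- a (code=RF) pairs with 1 row(s) of b.
- a (code=NU) pairs with 2 row(s) of b.
- a (code=NU) pairs with 2 row(s) of b.
Total: 19 rows.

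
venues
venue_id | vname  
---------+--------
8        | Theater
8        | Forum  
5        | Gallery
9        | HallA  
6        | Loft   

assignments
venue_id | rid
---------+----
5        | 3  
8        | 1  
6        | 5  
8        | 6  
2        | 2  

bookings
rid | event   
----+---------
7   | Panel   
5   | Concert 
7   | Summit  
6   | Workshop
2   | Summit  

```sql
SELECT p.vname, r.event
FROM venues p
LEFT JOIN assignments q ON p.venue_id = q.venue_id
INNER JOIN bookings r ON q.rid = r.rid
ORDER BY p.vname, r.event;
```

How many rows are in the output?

Evaluate left to right. First `venues p LEFT JOIN assignments q` on venue_id: 7 row(s).
Then INNER JOIN `bookings r` on rid: keep only rows whose q.rid appears in r.
Result: 3 row(s).

3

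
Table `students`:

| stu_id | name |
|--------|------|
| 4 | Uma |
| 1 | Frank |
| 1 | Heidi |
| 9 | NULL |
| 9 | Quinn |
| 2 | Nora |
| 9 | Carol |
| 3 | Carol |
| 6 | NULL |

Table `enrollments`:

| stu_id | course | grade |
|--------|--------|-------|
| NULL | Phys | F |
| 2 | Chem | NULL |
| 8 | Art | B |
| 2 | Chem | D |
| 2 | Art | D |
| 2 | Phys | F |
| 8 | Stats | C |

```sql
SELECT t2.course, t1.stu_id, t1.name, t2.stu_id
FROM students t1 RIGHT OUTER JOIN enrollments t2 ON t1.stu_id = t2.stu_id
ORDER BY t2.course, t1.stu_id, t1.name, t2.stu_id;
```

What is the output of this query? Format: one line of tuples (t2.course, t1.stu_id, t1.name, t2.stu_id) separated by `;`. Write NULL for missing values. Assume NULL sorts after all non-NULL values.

(Art, 2, Nora, 2); (Art, NULL, NULL, 8); (Chem, 2, Nora, 2); (Chem, 2, Nora, 2); (Phys, 2, Nora, 2); (Phys, NULL, NULL, NULL); (Stats, NULL, NULL, 8)

RIGHT JOIN keeps every row from `enrollments`; unmatched rows get NULL for `students`'s columns.
Matching on t1.stu_id = t2.stu_id. A NULL in a compared column never satisfies the condition.
Matched pairs: 4; unmatched t2 rows kept: 3.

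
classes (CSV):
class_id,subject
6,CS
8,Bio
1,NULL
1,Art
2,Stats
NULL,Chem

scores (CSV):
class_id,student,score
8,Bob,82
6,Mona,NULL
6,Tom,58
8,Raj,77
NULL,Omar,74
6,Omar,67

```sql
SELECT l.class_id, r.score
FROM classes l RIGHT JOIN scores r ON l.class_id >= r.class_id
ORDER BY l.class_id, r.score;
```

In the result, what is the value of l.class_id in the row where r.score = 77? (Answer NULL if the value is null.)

8

RIGHT JOIN keeps every row from `scores`; unmatched rows get NULL for `classes`'s columns.
Matching on l.class_id >= r.class_id. A NULL in a compared column never satisfies the condition.
- l row (class_id=6): matches 3 r row(s) → 3 output row(s).
- l row (class_id=8): matches 5 r row(s) → 5 output row(s).
- l row (class_id=1): no match.
- l row (class_id=1): no match.
- l row (class_id=2): no match.
- l row (class_id=NULL): no match.
- 1 row(s) from r found no l partner → padded with NULL.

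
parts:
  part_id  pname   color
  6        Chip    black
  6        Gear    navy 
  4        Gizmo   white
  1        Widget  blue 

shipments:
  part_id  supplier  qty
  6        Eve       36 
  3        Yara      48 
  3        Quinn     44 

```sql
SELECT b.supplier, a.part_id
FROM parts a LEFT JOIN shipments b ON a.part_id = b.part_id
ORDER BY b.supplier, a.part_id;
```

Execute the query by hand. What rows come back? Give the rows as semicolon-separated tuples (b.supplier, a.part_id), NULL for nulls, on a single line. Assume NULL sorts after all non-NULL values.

(Eve, 6); (Eve, 6); (NULL, 1); (NULL, 4)

LEFT JOIN keeps every row from `parts`; unmatched rows get NULL for `shipments`'s columns.
Matching on a.part_id = b.part_id.
Matched pairs: 2; unmatched a rows kept: 2.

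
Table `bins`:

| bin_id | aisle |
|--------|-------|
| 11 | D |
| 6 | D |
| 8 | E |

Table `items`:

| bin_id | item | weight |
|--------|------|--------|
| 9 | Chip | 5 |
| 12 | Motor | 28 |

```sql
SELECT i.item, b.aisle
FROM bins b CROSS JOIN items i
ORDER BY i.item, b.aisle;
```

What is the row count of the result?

CROSS JOIN pairs every row of `bins` with every row of `items`: 3 × 2 = 6 rows.

6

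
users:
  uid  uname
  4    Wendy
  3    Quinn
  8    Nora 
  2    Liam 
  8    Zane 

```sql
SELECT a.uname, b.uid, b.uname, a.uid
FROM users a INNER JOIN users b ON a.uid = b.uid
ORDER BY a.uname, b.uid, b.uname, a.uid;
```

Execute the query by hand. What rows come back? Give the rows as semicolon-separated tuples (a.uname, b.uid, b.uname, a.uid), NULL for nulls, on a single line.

(Liam, 2, Liam, 2); (Nora, 8, Nora, 8); (Nora, 8, Zane, 8); (Quinn, 3, Quinn, 3); (Wendy, 4, Wendy, 4); (Zane, 8, Nora, 8); (Zane, 8, Zane, 8)

INNER JOIN keeps only pairs where the ON condition holds.
Matching on a.uid = b.uid.
- uid=4: 1 matching b row(s), so 1 row(s) emitted.
- uid=3: 1 matching b row(s), so 1 row(s) emitted.
- uid=8: 2 matching b row(s), so 2 row(s) emitted.
- uid=2: 1 matching b row(s), so 1 row(s) emitted.
- uid=8: 2 matching b row(s), so 2 row(s) emitted.
After projecting and ordering:
a.uname | b.uid | b.uname | a.uid
Liam | 2 | Liam | 2
Nora | 8 | Nora | 8
Nora | 8 | Zane | 8
Quinn | 3 | Quinn | 3
Wendy | 4 | Wendy | 4
Zane | 8 | Nora | 8
Zane | 8 | Zane | 8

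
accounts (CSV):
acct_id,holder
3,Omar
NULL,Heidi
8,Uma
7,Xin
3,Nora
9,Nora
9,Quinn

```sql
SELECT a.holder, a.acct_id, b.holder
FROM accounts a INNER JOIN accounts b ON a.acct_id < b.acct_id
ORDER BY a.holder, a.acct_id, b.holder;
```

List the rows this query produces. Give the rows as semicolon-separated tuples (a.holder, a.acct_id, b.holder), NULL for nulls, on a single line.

INNER JOIN keeps only pairs where the ON condition holds.
Matching on a.acct_id < b.acct_id. A NULL in a compared column never satisfies the condition.
Matched pairs: 13.

(Nora, 3, Nora); (Nora, 3, Quinn); (Nora, 3, Uma); (Nora, 3, Xin); (Omar, 3, Nora); (Omar, 3, Quinn); (Omar, 3, Uma); (Omar, 3, Xin); (Uma, 8, Nora); (Uma, 8, Quinn); (Xin, 7, Nora); (Xin, 7, Quinn); (Xin, 7, Uma)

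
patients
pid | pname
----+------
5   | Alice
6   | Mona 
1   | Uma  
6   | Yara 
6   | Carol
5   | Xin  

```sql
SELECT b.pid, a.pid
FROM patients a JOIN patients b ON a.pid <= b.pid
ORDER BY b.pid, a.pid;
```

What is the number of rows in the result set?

25

INNER JOIN keeps only pairs where the ON condition holds.
Matching on a.pid <= b.pid.
Matched pairs: 25.
Total: 25 rows.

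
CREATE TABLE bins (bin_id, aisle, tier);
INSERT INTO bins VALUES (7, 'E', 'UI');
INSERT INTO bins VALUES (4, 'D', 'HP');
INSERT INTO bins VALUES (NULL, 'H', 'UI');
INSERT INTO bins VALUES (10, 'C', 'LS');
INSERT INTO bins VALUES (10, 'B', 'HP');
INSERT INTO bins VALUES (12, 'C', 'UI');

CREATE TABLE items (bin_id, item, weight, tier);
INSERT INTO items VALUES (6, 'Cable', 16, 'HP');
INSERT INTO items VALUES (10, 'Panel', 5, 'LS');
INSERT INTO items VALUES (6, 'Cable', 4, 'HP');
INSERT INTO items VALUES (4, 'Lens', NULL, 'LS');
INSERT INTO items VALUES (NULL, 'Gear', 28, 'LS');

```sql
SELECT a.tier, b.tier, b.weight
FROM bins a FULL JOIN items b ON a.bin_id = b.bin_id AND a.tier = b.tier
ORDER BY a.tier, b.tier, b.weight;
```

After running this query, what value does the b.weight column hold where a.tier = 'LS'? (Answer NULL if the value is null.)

5

FULL OUTER JOIN keeps every row from both sides; unmatched rows get NULL for the other side's columns.
Matching on a.bin_id = b.bin_id AND a.tier = b.tier. A NULL in a compared column never satisfies the condition.
- a[0] bin_id=7, tier=UI → no match; kept with NULLs on the b side.
- a[1] bin_id=4, tier=HP → no match; kept with NULLs on the b side.
- a[2] bin_id=NULL, tier=UI → no match; kept with NULLs on the b side.
- a[3] bin_id=10, tier=LS → 1 match(es) in b → 1 row(s).
- a[4] bin_id=10, tier=HP → no match; kept with NULLs on the b side.
- a[5] bin_id=12, tier=UI → no match; kept with NULLs on the b side.
- 4 row(s) from b found no a partner → padded with NULL.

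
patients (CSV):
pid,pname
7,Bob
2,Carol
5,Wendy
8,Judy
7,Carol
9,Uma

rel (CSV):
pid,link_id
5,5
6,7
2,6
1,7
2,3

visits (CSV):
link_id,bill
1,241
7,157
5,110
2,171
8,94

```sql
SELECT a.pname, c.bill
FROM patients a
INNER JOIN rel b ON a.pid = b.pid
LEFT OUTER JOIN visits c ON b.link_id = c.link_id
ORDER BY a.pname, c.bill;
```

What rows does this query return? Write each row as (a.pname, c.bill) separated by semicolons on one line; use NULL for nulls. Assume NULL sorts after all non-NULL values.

(Carol, NULL); (Carol, NULL); (Wendy, 110)

Evaluate left to right. First `patients a INNER JOIN rel b` on pid: 3 row(s).
Then LEFT JOIN `visits c` on link_id: each of those 3 rows is kept; rows whose b.link_id has no match in c get NULL for c's columns.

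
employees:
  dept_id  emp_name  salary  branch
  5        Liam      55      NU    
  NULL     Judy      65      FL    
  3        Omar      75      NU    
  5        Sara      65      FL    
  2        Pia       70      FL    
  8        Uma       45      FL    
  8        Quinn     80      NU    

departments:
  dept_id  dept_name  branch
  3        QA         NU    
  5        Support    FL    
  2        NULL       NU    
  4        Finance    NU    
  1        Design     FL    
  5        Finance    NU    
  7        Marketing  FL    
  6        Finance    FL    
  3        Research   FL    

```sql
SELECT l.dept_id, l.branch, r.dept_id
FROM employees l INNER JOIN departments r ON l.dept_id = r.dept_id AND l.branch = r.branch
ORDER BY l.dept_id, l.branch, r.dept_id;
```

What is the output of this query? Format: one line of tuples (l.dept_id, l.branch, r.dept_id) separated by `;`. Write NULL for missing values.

INNER JOIN keeps only pairs where the ON condition holds.
Matching on l.dept_id = r.dept_id AND l.branch = r.branch. A NULL in a compared column never satisfies the condition.
- dept_id=5, branch=NU: 1 matching r row(s), so 1 row(s) emitted.
- dept_id=NULL, branch=FL: no matching r row, dropped.
- dept_id=3, branch=NU: 1 matching r row(s), so 1 row(s) emitted.
- dept_id=5, branch=FL: 1 matching r row(s), so 1 row(s) emitted.
- dept_id=2, branch=FL: no matching r row, dropped.
- dept_id=8, branch=FL: no matching r row, dropped.
- dept_id=8, branch=NU: no matching r row, dropped.
After projecting and ordering:
l.dept_id | l.branch | r.dept_id
3 | NU | 3
5 | FL | 5
5 | NU | 5

(3, NU, 3); (5, FL, 5); (5, NU, 5)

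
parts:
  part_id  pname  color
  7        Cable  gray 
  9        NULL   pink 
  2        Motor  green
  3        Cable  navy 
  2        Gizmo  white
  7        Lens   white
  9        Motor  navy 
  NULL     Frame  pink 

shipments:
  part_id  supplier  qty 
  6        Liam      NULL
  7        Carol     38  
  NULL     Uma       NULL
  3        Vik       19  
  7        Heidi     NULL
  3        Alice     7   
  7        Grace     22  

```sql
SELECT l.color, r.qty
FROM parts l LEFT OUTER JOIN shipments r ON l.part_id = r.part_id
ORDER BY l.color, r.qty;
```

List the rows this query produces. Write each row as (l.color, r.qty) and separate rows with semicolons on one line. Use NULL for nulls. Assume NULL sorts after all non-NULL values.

LEFT JOIN keeps every row from `parts`; unmatched rows get NULL for `shipments`'s columns.
Matching on l.part_id = r.part_id. A NULL in a compared column never satisfies the condition.
Matched pairs: 8; unmatched l rows kept: 5.

(gray, 22); (gray, 38); (gray, NULL); (green, NULL); (navy, 7); (navy, 19); (navy, NULL); (pink, NULL); (pink, NULL); (white, 22); (white, 38); (white, NULL); (white, NULL)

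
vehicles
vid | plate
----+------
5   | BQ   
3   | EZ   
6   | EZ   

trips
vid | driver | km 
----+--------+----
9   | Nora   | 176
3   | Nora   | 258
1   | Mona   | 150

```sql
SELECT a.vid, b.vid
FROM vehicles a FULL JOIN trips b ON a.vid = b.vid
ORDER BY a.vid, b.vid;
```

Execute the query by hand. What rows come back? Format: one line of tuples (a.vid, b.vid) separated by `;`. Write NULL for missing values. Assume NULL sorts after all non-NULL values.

FULL OUTER JOIN keeps every row from both sides; unmatched rows get NULL for the other side's columns.
Matching on a.vid = b.vid.
Matched pairs: 1; unmatched a rows kept: 2; unmatched b rows kept: 2.

(3, 3); (5, NULL); (6, NULL); (NULL, 1); (NULL, 9)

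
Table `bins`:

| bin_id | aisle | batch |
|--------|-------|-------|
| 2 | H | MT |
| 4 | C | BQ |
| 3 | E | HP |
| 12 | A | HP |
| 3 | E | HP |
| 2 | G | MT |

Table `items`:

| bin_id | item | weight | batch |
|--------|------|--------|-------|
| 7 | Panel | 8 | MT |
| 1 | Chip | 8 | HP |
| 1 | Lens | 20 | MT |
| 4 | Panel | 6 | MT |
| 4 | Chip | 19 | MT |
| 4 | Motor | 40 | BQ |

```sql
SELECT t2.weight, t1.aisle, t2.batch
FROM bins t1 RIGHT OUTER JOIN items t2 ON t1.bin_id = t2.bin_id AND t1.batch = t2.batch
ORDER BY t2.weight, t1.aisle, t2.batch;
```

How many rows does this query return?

RIGHT JOIN keeps every row from `items`; unmatched rows get NULL for `bins`'s columns.
Matching on t1.bin_id = t2.bin_id AND t1.batch = t2.batch.
- t1[0] bin_id=2, batch=MT → no match.
- t1[1] bin_id=4, batch=BQ → 1 match(es) in t2 → 1 row(s).
- t1[2] bin_id=3, batch=HP → no match.
- t1[3] bin_id=12, batch=HP → no match.
- t1[4] bin_id=3, batch=HP → no match.
- t1[5] bin_id=2, batch=MT → no match.
- 5 t2 row(s) had no t1 match → kept, t1 columns NULL.
Total: 1 matched + 5 padded = 6 rows.

6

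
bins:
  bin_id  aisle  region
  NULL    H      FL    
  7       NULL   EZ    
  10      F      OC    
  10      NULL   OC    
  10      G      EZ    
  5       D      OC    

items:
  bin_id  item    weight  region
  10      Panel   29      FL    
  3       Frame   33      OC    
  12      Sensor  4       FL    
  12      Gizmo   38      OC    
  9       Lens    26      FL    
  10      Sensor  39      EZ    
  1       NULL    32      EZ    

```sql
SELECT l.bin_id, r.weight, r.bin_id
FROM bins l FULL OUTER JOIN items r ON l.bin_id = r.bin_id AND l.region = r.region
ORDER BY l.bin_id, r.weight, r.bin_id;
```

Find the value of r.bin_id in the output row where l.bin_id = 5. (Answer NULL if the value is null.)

FULL OUTER JOIN keeps every row from both sides; unmatched rows get NULL for the other side's columns.
Matching on l.bin_id = r.bin_id AND l.region = r.region. A NULL in a compared column never satisfies the condition.
Matched pairs: 1; unmatched l rows kept: 5; unmatched r rows kept: 6.

NULL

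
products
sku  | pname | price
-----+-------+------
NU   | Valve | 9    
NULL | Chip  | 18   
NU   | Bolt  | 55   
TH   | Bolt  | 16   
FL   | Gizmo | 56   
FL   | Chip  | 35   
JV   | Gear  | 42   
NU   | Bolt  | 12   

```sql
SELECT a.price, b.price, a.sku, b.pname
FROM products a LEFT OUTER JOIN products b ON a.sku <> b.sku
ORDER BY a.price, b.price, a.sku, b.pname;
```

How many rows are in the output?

35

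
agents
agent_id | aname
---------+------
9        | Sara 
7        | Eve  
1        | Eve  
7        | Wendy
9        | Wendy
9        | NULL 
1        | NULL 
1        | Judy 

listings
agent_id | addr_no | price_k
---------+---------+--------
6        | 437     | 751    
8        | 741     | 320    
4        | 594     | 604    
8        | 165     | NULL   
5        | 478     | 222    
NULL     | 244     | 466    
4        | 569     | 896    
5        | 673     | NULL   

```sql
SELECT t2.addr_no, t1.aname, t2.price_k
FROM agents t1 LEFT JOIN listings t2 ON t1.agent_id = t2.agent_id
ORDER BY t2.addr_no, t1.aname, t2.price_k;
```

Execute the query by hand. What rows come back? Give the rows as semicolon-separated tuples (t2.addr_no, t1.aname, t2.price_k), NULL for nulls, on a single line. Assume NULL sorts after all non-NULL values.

(NULL, Eve, NULL); (NULL, Eve, NULL); (NULL, Judy, NULL); (NULL, Sara, NULL); (NULL, Wendy, NULL); (NULL, Wendy, NULL); (NULL, NULL, NULL); (NULL, NULL, NULL)

LEFT JOIN keeps every row from `agents`; unmatched rows get NULL for `listings`'s columns.
Matching on t1.agent_id = t2.agent_id. A NULL in a compared column never satisfies the condition.
Matched pairs: 0; unmatched t1 rows kept: 8.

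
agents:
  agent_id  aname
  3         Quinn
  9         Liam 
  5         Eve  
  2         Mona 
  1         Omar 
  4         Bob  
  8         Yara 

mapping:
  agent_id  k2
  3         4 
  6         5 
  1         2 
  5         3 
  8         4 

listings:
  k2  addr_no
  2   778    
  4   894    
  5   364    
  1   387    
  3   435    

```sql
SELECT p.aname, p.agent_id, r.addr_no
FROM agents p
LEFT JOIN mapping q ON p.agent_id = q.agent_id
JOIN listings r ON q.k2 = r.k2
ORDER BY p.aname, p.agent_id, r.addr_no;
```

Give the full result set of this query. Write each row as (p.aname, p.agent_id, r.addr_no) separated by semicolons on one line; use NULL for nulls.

Evaluate left to right. First `agents p LEFT JOIN mapping q` on agent_id: 7 row(s).
Then INNER JOIN `listings r` on k2: keep only rows whose q.k2 appears in r.

(Eve, 5, 435); (Omar, 1, 778); (Quinn, 3, 894); (Yara, 8, 894)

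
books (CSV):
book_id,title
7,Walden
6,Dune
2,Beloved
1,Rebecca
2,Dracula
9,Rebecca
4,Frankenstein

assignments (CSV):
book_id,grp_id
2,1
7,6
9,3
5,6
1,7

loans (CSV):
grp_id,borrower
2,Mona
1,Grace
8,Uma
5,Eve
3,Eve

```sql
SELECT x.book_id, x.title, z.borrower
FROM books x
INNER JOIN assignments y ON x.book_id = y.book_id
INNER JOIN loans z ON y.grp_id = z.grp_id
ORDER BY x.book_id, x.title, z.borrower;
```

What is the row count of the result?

3

Step 1 — x INNER JOIN y on book_id → 5 row(s).
Then INNER JOIN `loans z` on grp_id: keep only rows whose y.grp_id appears in z.
Result: 3 row(s).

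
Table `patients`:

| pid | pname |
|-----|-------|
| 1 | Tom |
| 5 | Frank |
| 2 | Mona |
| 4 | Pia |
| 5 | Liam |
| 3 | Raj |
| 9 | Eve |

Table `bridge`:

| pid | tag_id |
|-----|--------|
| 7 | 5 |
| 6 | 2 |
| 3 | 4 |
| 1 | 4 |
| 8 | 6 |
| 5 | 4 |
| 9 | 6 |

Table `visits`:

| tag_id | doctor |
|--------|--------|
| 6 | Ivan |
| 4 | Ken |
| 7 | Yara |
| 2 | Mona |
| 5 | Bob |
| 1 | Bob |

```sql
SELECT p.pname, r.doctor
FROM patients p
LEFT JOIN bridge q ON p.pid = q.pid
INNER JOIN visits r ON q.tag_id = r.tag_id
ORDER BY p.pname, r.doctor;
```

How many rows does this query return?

5

Step 1 — p LEFT JOIN q on pid → 7 row(s).
Then INNER JOIN `visits r` on tag_id: keep only rows whose q.tag_id appears in r.
Result: 5 row(s).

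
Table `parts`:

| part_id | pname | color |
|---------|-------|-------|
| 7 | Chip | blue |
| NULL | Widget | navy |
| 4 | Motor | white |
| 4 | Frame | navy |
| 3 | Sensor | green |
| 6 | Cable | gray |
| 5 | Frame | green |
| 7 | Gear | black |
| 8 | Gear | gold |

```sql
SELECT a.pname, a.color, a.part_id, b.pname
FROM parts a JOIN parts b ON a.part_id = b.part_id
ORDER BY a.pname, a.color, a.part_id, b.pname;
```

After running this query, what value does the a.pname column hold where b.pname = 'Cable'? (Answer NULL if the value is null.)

INNER JOIN keeps only pairs where the ON condition holds.
Matching on a.part_id = b.part_id. A NULL in a compared column never satisfies the condition.
- a (part_id=7) pairs with 2 row(s) of b.
- a (part_id=NULL) has no partner → excluded.
- a (part_id=4) pairs with 2 row(s) of b.
- a (part_id=4) pairs with 2 row(s) of b.
- a (part_id=3) pairs with 1 row(s) of b.
- a (part_id=6) pairs with 1 row(s) of b.
- a (part_id=5) pairs with 1 row(s) of b.
- a (part_id=7) pairs with 2 row(s) of b.
- a (part_id=8) pairs with 1 row(s) of b.

Cable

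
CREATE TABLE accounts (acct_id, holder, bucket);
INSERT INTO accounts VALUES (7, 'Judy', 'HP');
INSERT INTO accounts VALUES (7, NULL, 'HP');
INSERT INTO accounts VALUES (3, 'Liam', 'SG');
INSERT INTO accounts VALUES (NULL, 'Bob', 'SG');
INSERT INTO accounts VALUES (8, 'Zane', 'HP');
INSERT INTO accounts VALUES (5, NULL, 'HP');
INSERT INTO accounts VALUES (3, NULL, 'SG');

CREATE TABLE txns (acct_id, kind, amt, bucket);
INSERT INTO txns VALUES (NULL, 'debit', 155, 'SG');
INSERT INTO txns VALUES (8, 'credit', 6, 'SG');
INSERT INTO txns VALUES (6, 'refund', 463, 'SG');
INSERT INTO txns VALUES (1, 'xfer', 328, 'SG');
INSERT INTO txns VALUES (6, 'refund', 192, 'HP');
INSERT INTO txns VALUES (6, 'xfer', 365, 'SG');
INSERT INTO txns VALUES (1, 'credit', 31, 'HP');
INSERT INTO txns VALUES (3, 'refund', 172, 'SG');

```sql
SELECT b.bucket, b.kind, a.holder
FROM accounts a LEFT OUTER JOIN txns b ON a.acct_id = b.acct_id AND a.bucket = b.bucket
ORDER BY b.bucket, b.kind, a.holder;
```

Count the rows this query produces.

LEFT JOIN keeps every row from `accounts`; unmatched rows get NULL for `txns`'s columns.
Matching on a.acct_id = b.acct_id AND a.bucket = b.bucket. A NULL in a compared column never satisfies the condition.
- a row (acct_id=7, bucket=HP): no match → kept, b columns NULL.
- a row (acct_id=7, bucket=HP): no match → kept, b columns NULL.
- a row (acct_id=3, bucket=SG): matches 1 b row(s) → 1 output row(s).
- a row (acct_id=NULL, bucket=SG): no match → kept, b columns NULL.
- a row (acct_id=8, bucket=HP): no match → kept, b columns NULL.
- a row (acct_id=5, bucket=HP): no match → kept, b columns NULL.
- a row (acct_id=3, bucket=SG): matches 1 b row(s) → 1 output row(s).
Total: 2 matched + 5 padded = 7 rows.

7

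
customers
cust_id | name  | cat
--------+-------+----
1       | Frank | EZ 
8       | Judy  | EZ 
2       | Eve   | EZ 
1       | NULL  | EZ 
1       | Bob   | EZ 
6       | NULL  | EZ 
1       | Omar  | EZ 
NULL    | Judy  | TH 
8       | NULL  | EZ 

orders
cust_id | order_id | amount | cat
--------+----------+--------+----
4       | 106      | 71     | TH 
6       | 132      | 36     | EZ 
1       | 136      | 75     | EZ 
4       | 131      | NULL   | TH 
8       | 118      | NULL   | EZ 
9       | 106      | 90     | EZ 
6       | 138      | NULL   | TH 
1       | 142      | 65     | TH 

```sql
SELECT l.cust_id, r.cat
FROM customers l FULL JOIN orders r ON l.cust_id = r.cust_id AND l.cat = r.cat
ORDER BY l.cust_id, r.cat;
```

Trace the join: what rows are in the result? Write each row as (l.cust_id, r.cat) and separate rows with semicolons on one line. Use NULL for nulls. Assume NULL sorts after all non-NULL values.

(1, EZ); (1, EZ); (1, EZ); (1, EZ); (2, NULL); (6, EZ); (8, EZ); (8, EZ); (NULL, EZ); (NULL, TH); (NULL, TH); (NULL, TH); (NULL, TH); (NULL, NULL)

FULL OUTER JOIN keeps every row from both sides; unmatched rows get NULL for the other side's columns.
Matching on l.cust_id = r.cust_id AND l.cat = r.cat. A NULL in a compared column never satisfies the condition.
- l[0] cust_id=1, cat=EZ → 1 match(es) in r → 1 row(s).
- l[1] cust_id=8, cat=EZ → 1 match(es) in r → 1 row(s).
- l[2] cust_id=2, cat=EZ → no match; kept with NULLs on the r side.
- l[3] cust_id=1, cat=EZ → 1 match(es) in r → 1 row(s).
- l[4] cust_id=1, cat=EZ → 1 match(es) in r → 1 row(s).
- l[5] cust_id=6, cat=EZ → 1 match(es) in r → 1 row(s).
- l[6] cust_id=1, cat=EZ → 1 match(es) in r → 1 row(s).
- l[7] cust_id=NULL, cat=TH → no match; kept with NULLs on the r side.
- l[8] cust_id=8, cat=EZ → 1 match(es) in r → 1 row(s).
- plus 5 unmatched r row(s), each kept with NULL l columns.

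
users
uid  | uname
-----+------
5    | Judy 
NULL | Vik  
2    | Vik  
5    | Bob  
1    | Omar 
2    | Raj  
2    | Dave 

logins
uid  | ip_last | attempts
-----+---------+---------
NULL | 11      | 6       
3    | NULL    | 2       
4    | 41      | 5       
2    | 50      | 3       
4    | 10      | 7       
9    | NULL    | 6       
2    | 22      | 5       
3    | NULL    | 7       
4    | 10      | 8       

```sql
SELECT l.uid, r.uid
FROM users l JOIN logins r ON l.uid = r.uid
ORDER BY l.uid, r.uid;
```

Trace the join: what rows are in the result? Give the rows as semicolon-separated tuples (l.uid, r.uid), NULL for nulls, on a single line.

(2, 2); (2, 2); (2, 2); (2, 2); (2, 2); (2, 2)

INNER JOIN keeps only pairs where the ON condition holds.
Matching on l.uid = r.uid. A NULL in a compared column never satisfies the condition.
- l (uid=5) has no partner → excluded.
- l (uid=NULL) has no partner → excluded.
- l (uid=2) pairs with 2 row(s) of r.
- l (uid=5) has no partner → excluded.
- l (uid=1) has no partner → excluded.
- l (uid=2) pairs with 2 row(s) of r.
- l (uid=2) pairs with 2 row(s) of r.
After projecting and ordering:
l.uid | r.uid
2 | 2
2 | 2
2 | 2
2 | 2
2 | 2
2 | 2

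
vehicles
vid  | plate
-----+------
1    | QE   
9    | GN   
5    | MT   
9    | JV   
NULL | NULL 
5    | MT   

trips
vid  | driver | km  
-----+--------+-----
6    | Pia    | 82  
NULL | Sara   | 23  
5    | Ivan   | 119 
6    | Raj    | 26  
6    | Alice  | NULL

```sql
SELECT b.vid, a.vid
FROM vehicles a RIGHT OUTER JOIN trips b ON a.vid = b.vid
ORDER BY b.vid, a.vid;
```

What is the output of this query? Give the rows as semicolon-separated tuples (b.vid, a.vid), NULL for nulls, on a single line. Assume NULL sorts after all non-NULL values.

(5, 5); (5, 5); (6, NULL); (6, NULL); (6, NULL); (NULL, NULL)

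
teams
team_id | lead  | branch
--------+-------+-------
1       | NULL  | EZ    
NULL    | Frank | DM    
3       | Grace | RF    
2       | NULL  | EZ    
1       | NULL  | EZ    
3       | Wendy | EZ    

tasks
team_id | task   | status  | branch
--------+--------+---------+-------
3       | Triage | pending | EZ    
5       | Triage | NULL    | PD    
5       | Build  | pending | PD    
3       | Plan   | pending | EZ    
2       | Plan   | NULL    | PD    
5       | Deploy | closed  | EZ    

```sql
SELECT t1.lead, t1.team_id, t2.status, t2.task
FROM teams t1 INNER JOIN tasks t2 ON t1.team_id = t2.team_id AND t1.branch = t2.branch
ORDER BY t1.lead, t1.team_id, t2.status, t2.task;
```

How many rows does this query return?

2

INNER JOIN keeps only pairs where the ON condition holds.
Matching on t1.team_id = t2.team_id AND t1.branch = t2.branch. A NULL in a compared column never satisfies the condition.
- t1[0] team_id=1, branch=EZ → no match; dropped.
- t1[1] team_id=NULL, branch=DM → no match; dropped.
- t1[2] team_id=3, branch=RF → no match; dropped.
- t1[3] team_id=2, branch=EZ → no match; dropped.
- t1[4] team_id=1, branch=EZ → no match; dropped.
- t1[5] team_id=3, branch=EZ → 2 match(es) in t2 → 2 row(s).
Total: 2 rows.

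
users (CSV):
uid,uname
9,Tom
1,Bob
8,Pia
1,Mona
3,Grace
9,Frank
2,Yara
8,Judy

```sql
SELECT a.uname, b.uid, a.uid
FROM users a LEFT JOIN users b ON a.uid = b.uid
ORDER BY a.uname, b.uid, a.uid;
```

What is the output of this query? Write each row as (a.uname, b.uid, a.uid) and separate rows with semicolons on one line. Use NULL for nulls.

(Bob, 1, 1); (Bob, 1, 1); (Frank, 9, 9); (Frank, 9, 9); (Grace, 3, 3); (Judy, 8, 8); (Judy, 8, 8); (Mona, 1, 1); (Mona, 1, 1); (Pia, 8, 8); (Pia, 8, 8); (Tom, 9, 9); (Tom, 9, 9); (Yara, 2, 2)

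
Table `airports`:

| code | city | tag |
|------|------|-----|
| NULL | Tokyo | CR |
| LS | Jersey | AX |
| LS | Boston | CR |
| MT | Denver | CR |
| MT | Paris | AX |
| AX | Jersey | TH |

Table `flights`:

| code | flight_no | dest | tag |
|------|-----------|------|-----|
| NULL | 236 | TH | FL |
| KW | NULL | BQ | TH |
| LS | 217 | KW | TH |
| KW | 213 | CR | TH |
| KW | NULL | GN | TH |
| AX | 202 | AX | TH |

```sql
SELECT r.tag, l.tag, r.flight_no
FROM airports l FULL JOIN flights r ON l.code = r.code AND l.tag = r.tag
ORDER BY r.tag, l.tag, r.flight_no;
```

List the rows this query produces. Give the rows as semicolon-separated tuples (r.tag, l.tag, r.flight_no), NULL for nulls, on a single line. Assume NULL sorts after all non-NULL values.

FULL OUTER JOIN keeps every row from both sides; unmatched rows get NULL for the other side's columns.
Matching on l.code = r.code AND l.tag = r.tag. A NULL in a compared column never satisfies the condition.
Matched pairs: 1; unmatched l rows kept: 5; unmatched r rows kept: 5.

(FL, NULL, 236); (TH, TH, 202); (TH, NULL, 213); (TH, NULL, 217); (TH, NULL, NULL); (TH, NULL, NULL); (NULL, AX, NULL); (NULL, AX, NULL); (NULL, CR, NULL); (NULL, CR, NULL); (NULL, CR, NULL)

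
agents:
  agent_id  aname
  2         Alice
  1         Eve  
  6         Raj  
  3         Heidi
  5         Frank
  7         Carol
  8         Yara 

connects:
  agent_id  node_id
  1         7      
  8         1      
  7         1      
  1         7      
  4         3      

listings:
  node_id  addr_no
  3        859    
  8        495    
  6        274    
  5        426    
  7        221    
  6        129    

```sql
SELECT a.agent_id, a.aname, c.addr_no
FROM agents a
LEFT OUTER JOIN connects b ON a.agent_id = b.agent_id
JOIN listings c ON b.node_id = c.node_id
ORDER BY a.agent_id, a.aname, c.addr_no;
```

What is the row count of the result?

2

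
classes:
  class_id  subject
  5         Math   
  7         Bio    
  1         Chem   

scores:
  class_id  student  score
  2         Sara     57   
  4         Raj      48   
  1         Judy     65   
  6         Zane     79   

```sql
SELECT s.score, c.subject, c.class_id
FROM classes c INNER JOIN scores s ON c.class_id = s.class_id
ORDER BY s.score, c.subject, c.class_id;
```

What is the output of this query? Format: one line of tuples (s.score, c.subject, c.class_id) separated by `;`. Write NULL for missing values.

(65, Chem, 1)

INNER JOIN keeps only pairs where the ON condition holds.
Matching on c.class_id = s.class_id.
- class_id=5: no matching s row, dropped.
- class_id=7: no matching s row, dropped.
- class_id=1: 1 matching s row(s), so 1 row(s) emitted.
After projecting and ordering:
s.score | c.subject | c.class_id
65 | Chem | 1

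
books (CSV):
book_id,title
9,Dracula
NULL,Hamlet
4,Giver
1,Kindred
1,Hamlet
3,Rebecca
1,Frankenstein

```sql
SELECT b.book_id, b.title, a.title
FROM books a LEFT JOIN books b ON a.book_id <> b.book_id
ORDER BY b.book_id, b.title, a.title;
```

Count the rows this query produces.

25

LEFT JOIN keeps every row from `books a`; unmatched rows get NULL for `books b`'s columns.
Matching on a.book_id <> b.book_id. A NULL in a compared column never satisfies the condition.
Matched pairs: 24; unmatched a rows kept: 1.
Total: 24 matched + 1 padded = 25 rows.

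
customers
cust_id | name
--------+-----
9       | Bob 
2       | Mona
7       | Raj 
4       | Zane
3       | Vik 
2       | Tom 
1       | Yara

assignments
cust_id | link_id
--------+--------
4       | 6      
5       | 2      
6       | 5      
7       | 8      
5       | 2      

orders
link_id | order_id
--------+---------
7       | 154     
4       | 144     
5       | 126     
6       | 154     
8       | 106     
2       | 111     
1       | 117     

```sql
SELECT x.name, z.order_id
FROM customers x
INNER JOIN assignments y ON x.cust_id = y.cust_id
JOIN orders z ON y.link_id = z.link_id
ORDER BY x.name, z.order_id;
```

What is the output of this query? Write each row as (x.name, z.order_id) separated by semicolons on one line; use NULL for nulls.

Joins associate left-to-right: customers INNER JOIN assignments on cust_id gives 2 intermediate row(s).
Then INNER JOIN `orders z` on link_id: keep only rows whose y.link_id appears in z.

(Raj, 106); (Zane, 154)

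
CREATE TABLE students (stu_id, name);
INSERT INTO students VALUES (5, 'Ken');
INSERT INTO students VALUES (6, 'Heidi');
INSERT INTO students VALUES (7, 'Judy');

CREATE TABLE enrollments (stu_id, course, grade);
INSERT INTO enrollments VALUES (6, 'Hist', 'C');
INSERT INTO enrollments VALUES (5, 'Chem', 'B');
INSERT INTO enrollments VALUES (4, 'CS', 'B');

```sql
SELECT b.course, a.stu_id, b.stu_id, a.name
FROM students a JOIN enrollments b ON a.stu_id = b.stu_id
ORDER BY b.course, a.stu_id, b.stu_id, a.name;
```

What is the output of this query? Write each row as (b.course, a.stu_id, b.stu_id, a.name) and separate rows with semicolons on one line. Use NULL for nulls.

(Chem, 5, 5, Ken); (Hist, 6, 6, Heidi)

INNER JOIN keeps only pairs where the ON condition holds.
Matching on a.stu_id = b.stu_id.
- stu_id=5: 1 matching b row(s), so 1 row(s) emitted.
- stu_id=6: 1 matching b row(s), so 1 row(s) emitted.
- stu_id=7: no matching b row, dropped.
After projecting and ordering:
b.course | a.stu_id | b.stu_id | a.name
Chem | 5 | 5 | Ken
Hist | 6 | 6 | Heidi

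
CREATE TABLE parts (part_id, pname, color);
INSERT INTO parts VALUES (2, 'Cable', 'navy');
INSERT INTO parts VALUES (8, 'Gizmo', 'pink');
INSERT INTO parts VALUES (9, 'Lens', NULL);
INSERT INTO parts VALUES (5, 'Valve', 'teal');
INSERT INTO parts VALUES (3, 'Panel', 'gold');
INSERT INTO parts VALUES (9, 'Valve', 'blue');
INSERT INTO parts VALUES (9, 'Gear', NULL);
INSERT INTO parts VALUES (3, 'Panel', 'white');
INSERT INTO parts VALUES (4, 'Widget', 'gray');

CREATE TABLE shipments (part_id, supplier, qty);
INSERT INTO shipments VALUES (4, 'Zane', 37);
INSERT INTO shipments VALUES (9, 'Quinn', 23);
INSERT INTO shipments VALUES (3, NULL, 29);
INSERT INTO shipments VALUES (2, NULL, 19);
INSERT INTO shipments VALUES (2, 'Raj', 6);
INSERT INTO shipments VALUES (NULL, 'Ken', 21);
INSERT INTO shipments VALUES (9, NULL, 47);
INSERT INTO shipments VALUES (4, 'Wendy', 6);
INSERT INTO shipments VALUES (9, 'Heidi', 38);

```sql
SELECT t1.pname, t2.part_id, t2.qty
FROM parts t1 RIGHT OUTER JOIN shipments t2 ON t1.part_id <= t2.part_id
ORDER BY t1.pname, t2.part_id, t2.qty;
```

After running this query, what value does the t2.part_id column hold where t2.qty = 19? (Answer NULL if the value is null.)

2

RIGHT JOIN keeps every row from `shipments`; unmatched rows get NULL for `parts`'s columns.
Matching on t1.part_id <= t2.part_id. A NULL in a compared column never satisfies the condition.
- t1[0] part_id=2 → 8 match(es) in t2 → 8 row(s).
- t1[1] part_id=8 → 3 match(es) in t2 → 3 row(s).
- t1[2] part_id=9 → 3 match(es) in t2 → 3 row(s).
- t1[3] part_id=5 → 3 match(es) in t2 → 3 row(s).
- t1[4] part_id=3 → 6 match(es) in t2 → 6 row(s).
- t1[5] part_id=9 → 3 match(es) in t2 → 3 row(s).
- t1[6] part_id=9 → 3 match(es) in t2 → 3 row(s).
- t1[7] part_id=3 → 6 match(es) in t2 → 6 row(s).
- t1[8] part_id=4 → 5 match(es) in t2 → 5 row(s).
- 1 row(s) from t2 found no t1 partner → padded with NULL.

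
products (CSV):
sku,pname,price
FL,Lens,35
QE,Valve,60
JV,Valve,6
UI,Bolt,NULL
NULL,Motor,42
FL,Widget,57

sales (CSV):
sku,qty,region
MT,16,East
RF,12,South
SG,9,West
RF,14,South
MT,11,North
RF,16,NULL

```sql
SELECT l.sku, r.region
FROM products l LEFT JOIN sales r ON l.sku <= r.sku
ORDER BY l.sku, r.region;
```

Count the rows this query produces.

24

LEFT JOIN keeps every row from `products`; unmatched rows get NULL for `sales`'s columns.
Matching on l.sku <= r.sku. A NULL in a compared column never satisfies the condition.
- l[0] sku=FL → 6 match(es) in r → 6 row(s).
- l[1] sku=QE → 4 match(es) in r → 4 row(s).
- l[2] sku=JV → 6 match(es) in r → 6 row(s).
- l[3] sku=UI → no match; kept with NULLs on the r side.
- l[4] sku=NULL → no match; kept with NULLs on the r side.
- l[5] sku=FL → 6 match(es) in r → 6 row(s).
Total: 22 matched + 2 padded = 24 rows.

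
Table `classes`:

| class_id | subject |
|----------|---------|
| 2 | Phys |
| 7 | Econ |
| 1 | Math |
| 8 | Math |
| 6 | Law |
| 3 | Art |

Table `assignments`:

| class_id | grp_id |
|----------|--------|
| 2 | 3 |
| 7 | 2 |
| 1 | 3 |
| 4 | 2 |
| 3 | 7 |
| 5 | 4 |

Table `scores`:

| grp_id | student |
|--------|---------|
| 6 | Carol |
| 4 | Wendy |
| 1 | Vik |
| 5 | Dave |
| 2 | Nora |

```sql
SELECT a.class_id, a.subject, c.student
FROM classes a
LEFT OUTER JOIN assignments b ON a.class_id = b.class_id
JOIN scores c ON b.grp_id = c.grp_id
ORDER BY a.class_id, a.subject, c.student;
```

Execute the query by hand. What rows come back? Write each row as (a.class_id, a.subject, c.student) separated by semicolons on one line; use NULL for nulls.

(7, Econ, Nora)

Step 1 — a LEFT JOIN b on class_id → 6 row(s).
Then INNER JOIN `scores c` on grp_id: keep only rows whose b.grp_id appears in c.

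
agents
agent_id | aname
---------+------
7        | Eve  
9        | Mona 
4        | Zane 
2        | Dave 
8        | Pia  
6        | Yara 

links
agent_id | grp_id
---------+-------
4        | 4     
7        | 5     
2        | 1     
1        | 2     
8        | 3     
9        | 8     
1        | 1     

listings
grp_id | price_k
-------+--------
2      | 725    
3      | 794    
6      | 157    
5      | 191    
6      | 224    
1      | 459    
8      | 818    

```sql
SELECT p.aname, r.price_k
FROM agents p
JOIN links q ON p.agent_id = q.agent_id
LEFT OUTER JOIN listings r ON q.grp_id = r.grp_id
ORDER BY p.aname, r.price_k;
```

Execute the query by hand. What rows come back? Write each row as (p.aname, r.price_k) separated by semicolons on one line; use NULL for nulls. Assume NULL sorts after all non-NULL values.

(Dave, 459); (Eve, 191); (Mona, 818); (Pia, 794); (Zane, NULL)

Joins associate left-to-right: agents INNER JOIN links on agent_id gives 5 intermediate row(s).
Then LEFT JOIN `listings r` on grp_id: each of those 5 rows is kept; rows whose q.grp_id has no match in r get NULL for r's columns.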